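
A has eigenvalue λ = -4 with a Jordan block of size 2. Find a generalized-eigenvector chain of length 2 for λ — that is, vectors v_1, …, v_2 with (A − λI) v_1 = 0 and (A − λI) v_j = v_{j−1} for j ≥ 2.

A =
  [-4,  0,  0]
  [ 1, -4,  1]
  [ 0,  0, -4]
A Jordan chain for λ = -4 of length 2:
v_1 = (0, 1, 0)ᵀ
v_2 = (1, 0, 0)ᵀ

Let N = A − (-4)·I. We want v_2 with N^2 v_2 = 0 but N^1 v_2 ≠ 0; then v_{j-1} := N · v_j for j = 2, …, 2.

Pick v_2 = (1, 0, 0)ᵀ.
Then v_1 = N · v_2 = (0, 1, 0)ᵀ.

Sanity check: (A − (-4)·I) v_1 = (0, 0, 0)ᵀ = 0. ✓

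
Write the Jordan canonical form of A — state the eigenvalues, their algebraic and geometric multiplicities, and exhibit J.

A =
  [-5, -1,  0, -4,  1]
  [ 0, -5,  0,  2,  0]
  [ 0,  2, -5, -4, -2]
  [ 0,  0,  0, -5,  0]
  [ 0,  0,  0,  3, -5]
J_3(-5) ⊕ J_1(-5) ⊕ J_1(-5)

The characteristic polynomial is
  det(x·I − A) = x^5 + 25*x^4 + 250*x^3 + 1250*x^2 + 3125*x + 3125 = (x + 5)^5

Eigenvalues and multiplicities (the geometric multiplicity of λ is n − rank(A − λI), which equals the number of Jordan blocks for λ):
  λ = -5: algebraic multiplicity = 5, geometric multiplicity = 3

Determining the block sizes for each eigenvalue:
  λ = -5: with am = 5 and gm = 3, the partition is not yet determined (e.g. several partitions of 5 into 3 parts exist). Let N = A − (-5)·I. Computing rank(N^1) = 2, rank(N^2) = 1, rank(N^3) = 0; the number of blocks of size ≥ j is rank(N^{j−1}) − rank(N^j), giving [3, 1, 1]. So we have 1 block(s) of size 3, 2 block(s) of size 1 → block sizes [3, 1, 1]

Assembling the blocks gives a Jordan form
J =
  [-5,  1,  0,  0,  0]
  [ 0, -5,  1,  0,  0]
  [ 0,  0, -5,  0,  0]
  [ 0,  0,  0, -5,  0]
  [ 0,  0,  0,  0, -5]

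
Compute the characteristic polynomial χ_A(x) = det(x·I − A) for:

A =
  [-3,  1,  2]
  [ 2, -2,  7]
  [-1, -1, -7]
x^3 + 12*x^2 + 48*x + 64

Expanding det(x·I − A) (e.g. by cofactor expansion or by noting that A is similar to its Jordan form J, which has the same characteristic polynomial as A) gives
  χ_A(x) = x^3 + 12*x^2 + 48*x + 64
which factors as (x + 4)^3. The eigenvalues (with algebraic multiplicities) are λ = -4 with multiplicity 3.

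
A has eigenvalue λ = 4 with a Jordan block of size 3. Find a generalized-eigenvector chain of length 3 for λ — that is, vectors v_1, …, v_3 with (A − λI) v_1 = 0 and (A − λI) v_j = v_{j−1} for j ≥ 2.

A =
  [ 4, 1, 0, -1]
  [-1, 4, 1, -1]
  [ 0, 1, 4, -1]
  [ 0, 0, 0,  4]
A Jordan chain for λ = 4 of length 3:
v_1 = (-1, 0, -1, 0)ᵀ
v_2 = (0, -1, 0, 0)ᵀ
v_3 = (1, 0, 0, 0)ᵀ

Let N = A − (4)·I. We want v_3 with N^3 v_3 = 0 but N^2 v_3 ≠ 0; then v_{j-1} := N · v_j for j = 3, …, 2.

Pick v_3 = (1, 0, 0, 0)ᵀ.
Then v_2 = N · v_3 = (0, -1, 0, 0)ᵀ.
Then v_1 = N · v_2 = (-1, 0, -1, 0)ᵀ.

Sanity check: (A − (4)·I) v_1 = (0, 0, 0, 0)ᵀ = 0. ✓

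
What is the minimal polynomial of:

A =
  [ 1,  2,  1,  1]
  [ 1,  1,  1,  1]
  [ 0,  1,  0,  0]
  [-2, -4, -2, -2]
x^3

The characteristic polynomial is χ_A(x) = x^4, so the eigenvalues are known. The minimal polynomial is
  m_A(x) = Π_λ (x − λ)^{k_λ}
where k_λ is the size of the *largest* Jordan block for λ (equivalently, the smallest k with (A − λI)^k v = 0 for every generalised eigenvector v of λ).

  λ = 0: largest Jordan block has size 3, contributing (x − 0)^3

So m_A(x) = x^3 = x^3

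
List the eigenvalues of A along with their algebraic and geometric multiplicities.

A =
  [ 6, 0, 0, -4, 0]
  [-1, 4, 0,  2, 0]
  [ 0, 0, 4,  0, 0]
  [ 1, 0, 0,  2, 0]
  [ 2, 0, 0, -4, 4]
λ = 4: alg = 5, geom = 4

Step 1 — factor the characteristic polynomial to read off the algebraic multiplicities:
  χ_A(x) = (x - 4)^5

Step 2 — compute geometric multiplicities via the rank-nullity identity g(λ) = n − rank(A − λI):
  rank(A − (4)·I) = 1, so dim ker(A − (4)·I) = n − 1 = 4

Summary:
  λ = 4: algebraic multiplicity = 5, geometric multiplicity = 4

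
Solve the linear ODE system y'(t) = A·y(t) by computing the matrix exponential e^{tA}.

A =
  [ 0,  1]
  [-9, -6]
e^{tA} =
  [3*t*exp(-3*t) + exp(-3*t), t*exp(-3*t)]
  [-9*t*exp(-3*t), -3*t*exp(-3*t) + exp(-3*t)]

Strategy: write A = P · J · P⁻¹ where J is a Jordan canonical form, so e^{tA} = P · e^{tJ} · P⁻¹, and e^{tJ} can be computed block-by-block.

A has Jordan form
J =
  [-3,  1]
  [ 0, -3]
(up to reordering of blocks).

Per-block formulas:
  For a 2×2 Jordan block J_2(-3): exp(t · J_2(-3)) = e^(-3t)·(I + t·N), where N is the 2×2 nilpotent shift.

After assembling e^{tJ} and conjugating by P, we get:

e^{tA} =
  [3*t*exp(-3*t) + exp(-3*t), t*exp(-3*t)]
  [-9*t*exp(-3*t), -3*t*exp(-3*t) + exp(-3*t)]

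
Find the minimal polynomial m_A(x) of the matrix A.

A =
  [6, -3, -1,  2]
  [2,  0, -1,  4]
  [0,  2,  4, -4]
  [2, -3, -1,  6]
x^3 - 12*x^2 + 48*x - 64

The characteristic polynomial is χ_A(x) = (x - 4)^4, so the eigenvalues are known. The minimal polynomial is
  m_A(x) = Π_λ (x − λ)^{k_λ}
where k_λ is the size of the *largest* Jordan block for λ (equivalently, the smallest k with (A − λI)^k v = 0 for every generalised eigenvector v of λ).

  λ = 4: largest Jordan block has size 3, contributing (x − 4)^3

So m_A(x) = (x - 4)^3 = x^3 - 12*x^2 + 48*x - 64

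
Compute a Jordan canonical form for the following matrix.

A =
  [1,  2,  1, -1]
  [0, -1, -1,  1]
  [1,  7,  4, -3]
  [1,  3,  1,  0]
J_2(1) ⊕ J_2(1)

The characteristic polynomial is
  det(x·I − A) = x^4 - 4*x^3 + 6*x^2 - 4*x + 1 = (x - 1)^4

Eigenvalues and multiplicities (the geometric multiplicity of λ is n − rank(A − λI), which equals the number of Jordan blocks for λ):
  λ = 1: algebraic multiplicity = 4, geometric multiplicity = 2

Determining the block sizes for each eigenvalue:
  λ = 1: with am = 4 and gm = 2, the partition is not yet determined (e.g. several partitions of 4 into 2 parts exist). Let N = A − (1)·I. Computing rank(N^1) = 2, rank(N^2) = 0; the number of blocks of size ≥ j is rank(N^{j−1}) − rank(N^j), giving [2, 2]. So we have 2 block(s) of size 2 → block sizes [2, 2]

Assembling the blocks gives a Jordan form
J =
  [1, 1, 0, 0]
  [0, 1, 0, 0]
  [0, 0, 1, 1]
  [0, 0, 0, 1]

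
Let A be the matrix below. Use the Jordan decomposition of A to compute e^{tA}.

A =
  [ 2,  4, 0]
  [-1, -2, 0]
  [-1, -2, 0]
e^{tA} =
  [2*t + 1, 4*t, 0]
  [-t, 1 - 2*t, 0]
  [-t, -2*t, 1]

Strategy: write A = P · J · P⁻¹ where J is a Jordan canonical form, so e^{tA} = P · e^{tJ} · P⁻¹, and e^{tJ} can be computed block-by-block.

A has Jordan form
J =
  [0, 1, 0]
  [0, 0, 0]
  [0, 0, 0]
(up to reordering of blocks).

Per-block formulas:
  For a 1×1 block at λ = 0: exp(t · [0]) = [e^(0t)].
  For a 2×2 Jordan block J_2(0): exp(t · J_2(0)) = e^(0t)·(I + t·N), where N is the 2×2 nilpotent shift.

After assembling e^{tJ} and conjugating by P, we get:

e^{tA} =
  [2*t + 1, 4*t, 0]
  [-t, 1 - 2*t, 0]
  [-t, -2*t, 1]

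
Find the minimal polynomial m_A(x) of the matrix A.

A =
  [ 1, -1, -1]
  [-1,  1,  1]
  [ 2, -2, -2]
x^2

The characteristic polynomial is χ_A(x) = x^3, so the eigenvalues are known. The minimal polynomial is
  m_A(x) = Π_λ (x − λ)^{k_λ}
where k_λ is the size of the *largest* Jordan block for λ (equivalently, the smallest k with (A − λI)^k v = 0 for every generalised eigenvector v of λ).

  λ = 0: largest Jordan block has size 2, contributing (x − 0)^2

So m_A(x) = x^2 = x^2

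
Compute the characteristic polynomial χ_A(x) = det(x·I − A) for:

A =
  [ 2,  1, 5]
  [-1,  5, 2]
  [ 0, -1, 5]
x^3 - 12*x^2 + 48*x - 64

Expanding det(x·I − A) (e.g. by cofactor expansion or by noting that A is similar to its Jordan form J, which has the same characteristic polynomial as A) gives
  χ_A(x) = x^3 - 12*x^2 + 48*x - 64
which factors as (x - 4)^3. The eigenvalues (with algebraic multiplicities) are λ = 4 with multiplicity 3.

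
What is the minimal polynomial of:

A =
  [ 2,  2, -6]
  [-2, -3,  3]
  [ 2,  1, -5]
x^2 + 4*x + 4

The characteristic polynomial is χ_A(x) = (x + 2)^3, so the eigenvalues are known. The minimal polynomial is
  m_A(x) = Π_λ (x − λ)^{k_λ}
where k_λ is the size of the *largest* Jordan block for λ (equivalently, the smallest k with (A − λI)^k v = 0 for every generalised eigenvector v of λ).

  λ = -2: largest Jordan block has size 2, contributing (x + 2)^2

So m_A(x) = (x + 2)^2 = x^2 + 4*x + 4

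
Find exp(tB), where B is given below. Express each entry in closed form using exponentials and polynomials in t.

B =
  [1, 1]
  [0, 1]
e^{tB} =
  [exp(t), t*exp(t)]
  [0, exp(t)]

Strategy: write B = P · J · P⁻¹ where J is a Jordan canonical form, so e^{tB} = P · e^{tJ} · P⁻¹, and e^{tJ} can be computed block-by-block.

B has Jordan form
J =
  [1, 1]
  [0, 1]
(up to reordering of blocks).

Per-block formulas:
  For a 2×2 Jordan block J_2(1): exp(t · J_2(1)) = e^(1t)·(I + t·N), where N is the 2×2 nilpotent shift.

After assembling e^{tJ} and conjugating by P, we get:

e^{tB} =
  [exp(t), t*exp(t)]
  [0, exp(t)]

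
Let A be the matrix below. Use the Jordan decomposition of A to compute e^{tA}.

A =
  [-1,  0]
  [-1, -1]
e^{tA} =
  [exp(-t), 0]
  [-t*exp(-t), exp(-t)]

Strategy: write A = P · J · P⁻¹ where J is a Jordan canonical form, so e^{tA} = P · e^{tJ} · P⁻¹, and e^{tJ} can be computed block-by-block.

A has Jordan form
J =
  [-1,  1]
  [ 0, -1]
(up to reordering of blocks).

Per-block formulas:
  For a 2×2 Jordan block J_2(-1): exp(t · J_2(-1)) = e^(-1t)·(I + t·N), where N is the 2×2 nilpotent shift.

After assembling e^{tJ} and conjugating by P, we get:

e^{tA} =
  [exp(-t), 0]
  [-t*exp(-t), exp(-t)]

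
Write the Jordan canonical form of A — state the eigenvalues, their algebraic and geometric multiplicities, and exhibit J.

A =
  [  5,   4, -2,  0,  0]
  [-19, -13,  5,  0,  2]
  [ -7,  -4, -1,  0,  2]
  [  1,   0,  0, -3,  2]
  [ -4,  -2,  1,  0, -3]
J_3(-3) ⊕ J_1(-3) ⊕ J_1(-3)

The characteristic polynomial is
  det(x·I − A) = x^5 + 15*x^4 + 90*x^3 + 270*x^2 + 405*x + 243 = (x + 3)^5

Eigenvalues and multiplicities (the geometric multiplicity of λ is n − rank(A − λI), which equals the number of Jordan blocks for λ):
  λ = -3: algebraic multiplicity = 5, geometric multiplicity = 3

Determining the block sizes for each eigenvalue:
  λ = -3: with am = 5 and gm = 3, the partition is not yet determined (e.g. several partitions of 5 into 3 parts exist). Let N = A − (-3)·I. Computing rank(N^1) = 2, rank(N^2) = 1, rank(N^3) = 0; the number of blocks of size ≥ j is rank(N^{j−1}) − rank(N^j), giving [3, 1, 1]. So we have 1 block(s) of size 3, 2 block(s) of size 1 → block sizes [3, 1, 1]

Assembling the blocks gives a Jordan form
J =
  [-3,  1,  0,  0,  0]
  [ 0, -3,  1,  0,  0]
  [ 0,  0, -3,  0,  0]
  [ 0,  0,  0, -3,  0]
  [ 0,  0,  0,  0, -3]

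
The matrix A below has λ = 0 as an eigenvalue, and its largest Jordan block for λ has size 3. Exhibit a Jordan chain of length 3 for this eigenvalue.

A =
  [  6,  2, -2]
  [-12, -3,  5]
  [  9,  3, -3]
A Jordan chain for λ = 0 of length 3:
v_1 = (-6, 9, -9)ᵀ
v_2 = (6, -12, 9)ᵀ
v_3 = (1, 0, 0)ᵀ

Let N = A − (0)·I. We want v_3 with N^3 v_3 = 0 but N^2 v_3 ≠ 0; then v_{j-1} := N · v_j for j = 3, …, 2.

Pick v_3 = (1, 0, 0)ᵀ.
Then v_2 = N · v_3 = (6, -12, 9)ᵀ.
Then v_1 = N · v_2 = (-6, 9, -9)ᵀ.

Sanity check: (A − (0)·I) v_1 = (0, 0, 0)ᵀ = 0. ✓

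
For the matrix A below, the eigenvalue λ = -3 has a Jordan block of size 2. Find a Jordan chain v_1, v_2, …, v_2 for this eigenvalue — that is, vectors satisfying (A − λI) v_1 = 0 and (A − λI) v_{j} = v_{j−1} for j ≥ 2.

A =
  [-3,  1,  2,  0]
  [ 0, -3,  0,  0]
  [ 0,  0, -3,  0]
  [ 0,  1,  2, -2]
A Jordan chain for λ = -3 of length 2:
v_1 = (1, 0, 0, 0)ᵀ
v_2 = (0, 1, 0, -1)ᵀ

Let N = A − (-3)·I. We want v_2 with N^2 v_2 = 0 but N^1 v_2 ≠ 0; then v_{j-1} := N · v_j for j = 2, …, 2.

Pick v_2 = (0, 1, 0, -1)ᵀ.
Then v_1 = N · v_2 = (1, 0, 0, 0)ᵀ.

Sanity check: (A − (-3)·I) v_1 = (0, 0, 0, 0)ᵀ = 0. ✓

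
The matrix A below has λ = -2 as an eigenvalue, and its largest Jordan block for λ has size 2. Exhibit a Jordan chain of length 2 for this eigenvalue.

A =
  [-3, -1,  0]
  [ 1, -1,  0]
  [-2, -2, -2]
A Jordan chain for λ = -2 of length 2:
v_1 = (-1, 1, -2)ᵀ
v_2 = (1, 0, 0)ᵀ

Let N = A − (-2)·I. We want v_2 with N^2 v_2 = 0 but N^1 v_2 ≠ 0; then v_{j-1} := N · v_j for j = 2, …, 2.

Pick v_2 = (1, 0, 0)ᵀ.
Then v_1 = N · v_2 = (-1, 1, -2)ᵀ.

Sanity check: (A − (-2)·I) v_1 = (0, 0, 0)ᵀ = 0. ✓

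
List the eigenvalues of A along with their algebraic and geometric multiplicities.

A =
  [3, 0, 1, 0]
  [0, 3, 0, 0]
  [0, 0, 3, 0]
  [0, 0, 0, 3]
λ = 3: alg = 4, geom = 3

Step 1 — factor the characteristic polynomial to read off the algebraic multiplicities:
  χ_A(x) = (x - 3)^4

Step 2 — compute geometric multiplicities via the rank-nullity identity g(λ) = n − rank(A − λI):
  rank(A − (3)·I) = 1, so dim ker(A − (3)·I) = n − 1 = 3

Summary:
  λ = 3: algebraic multiplicity = 4, geometric multiplicity = 3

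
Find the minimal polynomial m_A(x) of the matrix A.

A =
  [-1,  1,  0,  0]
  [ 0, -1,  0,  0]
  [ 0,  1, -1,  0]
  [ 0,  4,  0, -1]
x^2 + 2*x + 1

The characteristic polynomial is χ_A(x) = (x + 1)^4, so the eigenvalues are known. The minimal polynomial is
  m_A(x) = Π_λ (x − λ)^{k_λ}
where k_λ is the size of the *largest* Jordan block for λ (equivalently, the smallest k with (A − λI)^k v = 0 for every generalised eigenvector v of λ).

  λ = -1: largest Jordan block has size 2, contributing (x + 1)^2

So m_A(x) = (x + 1)^2 = x^2 + 2*x + 1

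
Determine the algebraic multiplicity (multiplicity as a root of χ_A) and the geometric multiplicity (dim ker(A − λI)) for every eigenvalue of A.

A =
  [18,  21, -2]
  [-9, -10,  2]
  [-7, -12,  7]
λ = 5: alg = 3, geom = 1

Step 1 — factor the characteristic polynomial to read off the algebraic multiplicities:
  χ_A(x) = (x - 5)^3

Step 2 — compute geometric multiplicities via the rank-nullity identity g(λ) = n − rank(A − λI):
  rank(A − (5)·I) = 2, so dim ker(A − (5)·I) = n − 2 = 1

Summary:
  λ = 5: algebraic multiplicity = 3, geometric multiplicity = 1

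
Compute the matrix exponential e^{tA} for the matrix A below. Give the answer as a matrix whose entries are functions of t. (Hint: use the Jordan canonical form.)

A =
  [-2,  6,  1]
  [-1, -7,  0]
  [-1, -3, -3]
e^{tA} =
  [-3*t^2*exp(-4*t)/2 + 2*t*exp(-4*t) + exp(-4*t), -9*t^2*exp(-4*t)/2 + 6*t*exp(-4*t), 3*t^2*exp(-4*t)/2 + t*exp(-4*t)]
  [t^2*exp(-4*t)/2 - t*exp(-4*t), 3*t^2*exp(-4*t)/2 - 3*t*exp(-4*t) + exp(-4*t), -t^2*exp(-4*t)/2]
  [-t*exp(-4*t), -3*t*exp(-4*t), t*exp(-4*t) + exp(-4*t)]

Strategy: write A = P · J · P⁻¹ where J is a Jordan canonical form, so e^{tA} = P · e^{tJ} · P⁻¹, and e^{tJ} can be computed block-by-block.

A has Jordan form
J =
  [-4,  1,  0]
  [ 0, -4,  1]
  [ 0,  0, -4]
(up to reordering of blocks).

Per-block formulas:
  For a 3×3 Jordan block J_3(-4): exp(t · J_3(-4)) = e^(-4t)·(I + t·N + (t^2/2)·N^2), where N is the 3×3 nilpotent shift.

After assembling e^{tJ} and conjugating by P, we get:

e^{tA} =
  [-3*t^2*exp(-4*t)/2 + 2*t*exp(-4*t) + exp(-4*t), -9*t^2*exp(-4*t)/2 + 6*t*exp(-4*t), 3*t^2*exp(-4*t)/2 + t*exp(-4*t)]
  [t^2*exp(-4*t)/2 - t*exp(-4*t), 3*t^2*exp(-4*t)/2 - 3*t*exp(-4*t) + exp(-4*t), -t^2*exp(-4*t)/2]
  [-t*exp(-4*t), -3*t*exp(-4*t), t*exp(-4*t) + exp(-4*t)]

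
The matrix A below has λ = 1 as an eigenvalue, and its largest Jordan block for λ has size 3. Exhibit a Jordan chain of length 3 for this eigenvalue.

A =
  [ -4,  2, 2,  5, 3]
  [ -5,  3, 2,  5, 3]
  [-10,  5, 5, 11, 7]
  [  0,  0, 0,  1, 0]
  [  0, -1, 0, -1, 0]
A Jordan chain for λ = 1 of length 3:
v_1 = (-5, -5, -15, 0, 5)ᵀ
v_2 = (-5, -5, -10, 0, 0)ᵀ
v_3 = (1, 0, 0, 0, 0)ᵀ

Let N = A − (1)·I. We want v_3 with N^3 v_3 = 0 but N^2 v_3 ≠ 0; then v_{j-1} := N · v_j for j = 3, …, 2.

Pick v_3 = (1, 0, 0, 0, 0)ᵀ.
Then v_2 = N · v_3 = (-5, -5, -10, 0, 0)ᵀ.
Then v_1 = N · v_2 = (-5, -5, -15, 0, 5)ᵀ.

Sanity check: (A − (1)·I) v_1 = (0, 0, 0, 0, 0)ᵀ = 0. ✓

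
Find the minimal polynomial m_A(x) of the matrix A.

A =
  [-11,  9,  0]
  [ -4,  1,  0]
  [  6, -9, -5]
x^2 + 10*x + 25

The characteristic polynomial is χ_A(x) = (x + 5)^3, so the eigenvalues are known. The minimal polynomial is
  m_A(x) = Π_λ (x − λ)^{k_λ}
where k_λ is the size of the *largest* Jordan block for λ (equivalently, the smallest k with (A − λI)^k v = 0 for every generalised eigenvector v of λ).

  λ = -5: largest Jordan block has size 2, contributing (x + 5)^2

So m_A(x) = (x + 5)^2 = x^2 + 10*x + 25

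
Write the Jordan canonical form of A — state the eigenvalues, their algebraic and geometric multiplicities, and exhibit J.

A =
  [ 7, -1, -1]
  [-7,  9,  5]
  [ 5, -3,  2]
J_3(6)

The characteristic polynomial is
  det(x·I − A) = x^3 - 18*x^2 + 108*x - 216 = (x - 6)^3

Eigenvalues and multiplicities (the geometric multiplicity of λ is n − rank(A − λI), which equals the number of Jordan blocks for λ):
  λ = 6: algebraic multiplicity = 3, geometric multiplicity = 1

Determining the block sizes for each eigenvalue:
  λ = 6: one block (gm = 1), so the single block has size am = 3 → block sizes [3]

Assembling the blocks gives a Jordan form
J =
  [6, 1, 0]
  [0, 6, 1]
  [0, 0, 6]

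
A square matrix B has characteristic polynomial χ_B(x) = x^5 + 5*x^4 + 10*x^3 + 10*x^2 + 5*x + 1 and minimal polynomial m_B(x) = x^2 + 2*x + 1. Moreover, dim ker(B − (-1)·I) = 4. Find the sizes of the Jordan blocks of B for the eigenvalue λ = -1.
Block sizes for λ = -1: [2, 1, 1, 1]

Step 1 — from the characteristic polynomial, algebraic multiplicity of λ = -1 is 5. From dim ker(B − (-1)·I) = 4, there are exactly 4 Jordan blocks for λ = -1.
Step 2 — from the minimal polynomial, the factor (x + 1)^2 tells us the largest block for λ = -1 has size 2.
Step 3 — with total size 5, 4 blocks, and largest block 2, the block sizes (in nonincreasing order) are [2, 1, 1, 1].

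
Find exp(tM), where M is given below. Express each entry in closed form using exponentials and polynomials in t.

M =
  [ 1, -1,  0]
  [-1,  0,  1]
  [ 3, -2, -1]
e^{tM} =
  [t^2 + t + 1, -t^2/2 - t, -t^2/2]
  [t^2 - t, 1 - t^2/2, -t^2/2 + t]
  [t^2 + 3*t, -t^2/2 - 2*t, -t^2/2 - t + 1]

Strategy: write M = P · J · P⁻¹ where J is a Jordan canonical form, so e^{tM} = P · e^{tJ} · P⁻¹, and e^{tJ} can be computed block-by-block.

M has Jordan form
J =
  [0, 1, 0]
  [0, 0, 1]
  [0, 0, 0]
(up to reordering of blocks).

Per-block formulas:
  For a 3×3 Jordan block J_3(0): exp(t · J_3(0)) = e^(0t)·(I + t·N + (t^2/2)·N^2), where N is the 3×3 nilpotent shift.

After assembling e^{tJ} and conjugating by P, we get:

e^{tM} =
  [t^2 + t + 1, -t^2/2 - t, -t^2/2]
  [t^2 - t, 1 - t^2/2, -t^2/2 + t]
  [t^2 + 3*t, -t^2/2 - 2*t, -t^2/2 - t + 1]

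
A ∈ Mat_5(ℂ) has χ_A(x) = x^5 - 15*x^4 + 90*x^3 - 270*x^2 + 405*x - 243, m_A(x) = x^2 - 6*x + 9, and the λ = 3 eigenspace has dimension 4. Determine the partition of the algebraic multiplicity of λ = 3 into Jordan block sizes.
Block sizes for λ = 3: [2, 1, 1, 1]

Step 1 — from the characteristic polynomial, algebraic multiplicity of λ = 3 is 5. From dim ker(A − (3)·I) = 4, there are exactly 4 Jordan blocks for λ = 3.
Step 2 — from the minimal polynomial, the factor (x − 3)^2 tells us the largest block for λ = 3 has size 2.
Step 3 — with total size 5, 4 blocks, and largest block 2, the block sizes (in nonincreasing order) are [2, 1, 1, 1].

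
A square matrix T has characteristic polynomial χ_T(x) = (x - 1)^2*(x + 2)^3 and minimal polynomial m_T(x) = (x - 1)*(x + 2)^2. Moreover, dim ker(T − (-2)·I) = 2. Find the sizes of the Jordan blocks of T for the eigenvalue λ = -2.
Block sizes for λ = -2: [2, 1]

Step 1 — from the characteristic polynomial, algebraic multiplicity of λ = -2 is 3. From dim ker(T − (-2)·I) = 2, there are exactly 2 Jordan blocks for λ = -2.
Step 2 — from the minimal polynomial, the factor (x + 2)^2 tells us the largest block for λ = -2 has size 2.
Step 3 — with total size 3, 2 blocks, and largest block 2, the block sizes (in nonincreasing order) are [2, 1].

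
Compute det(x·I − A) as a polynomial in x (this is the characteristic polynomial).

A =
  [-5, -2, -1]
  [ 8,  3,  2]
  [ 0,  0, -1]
x^3 + 3*x^2 + 3*x + 1

Expanding det(x·I − A) (e.g. by cofactor expansion or by noting that A is similar to its Jordan form J, which has the same characteristic polynomial as A) gives
  χ_A(x) = x^3 + 3*x^2 + 3*x + 1
which factors as (x + 1)^3. The eigenvalues (with algebraic multiplicities) are λ = -1 with multiplicity 3.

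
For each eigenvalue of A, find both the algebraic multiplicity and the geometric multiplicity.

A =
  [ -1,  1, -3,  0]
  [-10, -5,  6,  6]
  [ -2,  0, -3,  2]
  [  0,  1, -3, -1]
λ = -3: alg = 3, geom = 2; λ = -1: alg = 1, geom = 1

Step 1 — factor the characteristic polynomial to read off the algebraic multiplicities:
  χ_A(x) = (x + 1)*(x + 3)^3

Step 2 — compute geometric multiplicities via the rank-nullity identity g(λ) = n − rank(A − λI):
  rank(A − (-3)·I) = 2, so dim ker(A − (-3)·I) = n − 2 = 2
  rank(A − (-1)·I) = 3, so dim ker(A − (-1)·I) = n − 3 = 1

Summary:
  λ = -3: algebraic multiplicity = 3, geometric multiplicity = 2
  λ = -1: algebraic multiplicity = 1, geometric multiplicity = 1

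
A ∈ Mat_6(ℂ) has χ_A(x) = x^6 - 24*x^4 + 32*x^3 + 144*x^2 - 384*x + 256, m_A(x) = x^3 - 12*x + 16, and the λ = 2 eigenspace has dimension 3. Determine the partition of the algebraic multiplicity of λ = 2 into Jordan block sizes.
Block sizes for λ = 2: [2, 1, 1]

Step 1 — from the characteristic polynomial, algebraic multiplicity of λ = 2 is 4. From dim ker(A − (2)·I) = 3, there are exactly 3 Jordan blocks for λ = 2.
Step 2 — from the minimal polynomial, the factor (x − 2)^2 tells us the largest block for λ = 2 has size 2.
Step 3 — with total size 4, 3 blocks, and largest block 2, the block sizes (in nonincreasing order) are [2, 1, 1].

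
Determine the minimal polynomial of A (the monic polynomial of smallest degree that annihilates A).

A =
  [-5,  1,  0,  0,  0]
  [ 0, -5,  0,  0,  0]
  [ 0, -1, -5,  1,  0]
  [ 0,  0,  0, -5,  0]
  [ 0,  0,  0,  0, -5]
x^2 + 10*x + 25

The characteristic polynomial is χ_A(x) = (x + 5)^5, so the eigenvalues are known. The minimal polynomial is
  m_A(x) = Π_λ (x − λ)^{k_λ}
where k_λ is the size of the *largest* Jordan block for λ (equivalently, the smallest k with (A − λI)^k v = 0 for every generalised eigenvector v of λ).

  λ = -5: largest Jordan block has size 2, contributing (x + 5)^2

So m_A(x) = (x + 5)^2 = x^2 + 10*x + 25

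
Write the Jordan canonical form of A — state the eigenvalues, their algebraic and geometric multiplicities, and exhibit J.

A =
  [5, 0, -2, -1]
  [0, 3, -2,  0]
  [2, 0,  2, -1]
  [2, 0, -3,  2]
J_3(3) ⊕ J_1(3)

The characteristic polynomial is
  det(x·I − A) = x^4 - 12*x^3 + 54*x^2 - 108*x + 81 = (x - 3)^4

Eigenvalues and multiplicities (the geometric multiplicity of λ is n − rank(A − λI), which equals the number of Jordan blocks for λ):
  λ = 3: algebraic multiplicity = 4, geometric multiplicity = 2

Determining the block sizes for each eigenvalue:
  λ = 3: with am = 4 and gm = 2, the partition is not yet determined (e.g. several partitions of 4 into 2 parts exist). Let N = A − (3)·I. Computing rank(N^1) = 2, rank(N^2) = 1, rank(N^3) = 0; the number of blocks of size ≥ j is rank(N^{j−1}) − rank(N^j), giving [2, 1, 1]. So we have 1 block(s) of size 3, 1 block(s) of size 1 → block sizes [3, 1]

Assembling the blocks gives a Jordan form
J =
  [3, 1, 0, 0]
  [0, 3, 1, 0]
  [0, 0, 3, 0]
  [0, 0, 0, 3]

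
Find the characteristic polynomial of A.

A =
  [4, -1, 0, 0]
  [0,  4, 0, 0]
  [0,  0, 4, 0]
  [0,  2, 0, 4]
x^4 - 16*x^3 + 96*x^2 - 256*x + 256

Expanding det(x·I − A) (e.g. by cofactor expansion or by noting that A is similar to its Jordan form J, which has the same characteristic polynomial as A) gives
  χ_A(x) = x^4 - 16*x^3 + 96*x^2 - 256*x + 256
which factors as (x - 4)^4. The eigenvalues (with algebraic multiplicities) are λ = 4 with multiplicity 4.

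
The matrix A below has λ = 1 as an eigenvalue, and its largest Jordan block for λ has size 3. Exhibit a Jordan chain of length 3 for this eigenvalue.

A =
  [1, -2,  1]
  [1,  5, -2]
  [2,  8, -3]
A Jordan chain for λ = 1 of length 3:
v_1 = (0, -2, -4)ᵀ
v_2 = (-2, 4, 8)ᵀ
v_3 = (0, 1, 0)ᵀ

Let N = A − (1)·I. We want v_3 with N^3 v_3 = 0 but N^2 v_3 ≠ 0; then v_{j-1} := N · v_j for j = 3, …, 2.

Pick v_3 = (0, 1, 0)ᵀ.
Then v_2 = N · v_3 = (-2, 4, 8)ᵀ.
Then v_1 = N · v_2 = (0, -2, -4)ᵀ.

Sanity check: (A − (1)·I) v_1 = (0, 0, 0)ᵀ = 0. ✓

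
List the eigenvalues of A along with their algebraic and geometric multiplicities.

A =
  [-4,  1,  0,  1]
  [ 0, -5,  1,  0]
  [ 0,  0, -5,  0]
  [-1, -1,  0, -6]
λ = -5: alg = 4, geom = 2

Step 1 — factor the characteristic polynomial to read off the algebraic multiplicities:
  χ_A(x) = (x + 5)^4

Step 2 — compute geometric multiplicities via the rank-nullity identity g(λ) = n − rank(A − λI):
  rank(A − (-5)·I) = 2, so dim ker(A − (-5)·I) = n − 2 = 2

Summary:
  λ = -5: algebraic multiplicity = 4, geometric multiplicity = 2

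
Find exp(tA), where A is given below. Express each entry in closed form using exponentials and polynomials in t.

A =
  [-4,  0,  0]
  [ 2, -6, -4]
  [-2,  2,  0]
e^{tA} =
  [exp(-4*t), 0, 0]
  [exp(-2*t) - exp(-4*t), -exp(-2*t) + 2*exp(-4*t), -2*exp(-2*t) + 2*exp(-4*t)]
  [-exp(-2*t) + exp(-4*t), exp(-2*t) - exp(-4*t), 2*exp(-2*t) - exp(-4*t)]

Strategy: write A = P · J · P⁻¹ where J is a Jordan canonical form, so e^{tA} = P · e^{tJ} · P⁻¹, and e^{tJ} can be computed block-by-block.

A has Jordan form
J =
  [-4,  0,  0]
  [ 0, -4,  0]
  [ 0,  0, -2]
(up to reordering of blocks).

Per-block formulas:
  For a 1×1 block at λ = -2: exp(t · [-2]) = [e^(-2t)].
  For a 1×1 block at λ = -4: exp(t · [-4]) = [e^(-4t)].

After assembling e^{tJ} and conjugating by P, we get:

e^{tA} =
  [exp(-4*t), 0, 0]
  [exp(-2*t) - exp(-4*t), -exp(-2*t) + 2*exp(-4*t), -2*exp(-2*t) + 2*exp(-4*t)]
  [-exp(-2*t) + exp(-4*t), exp(-2*t) - exp(-4*t), 2*exp(-2*t) - exp(-4*t)]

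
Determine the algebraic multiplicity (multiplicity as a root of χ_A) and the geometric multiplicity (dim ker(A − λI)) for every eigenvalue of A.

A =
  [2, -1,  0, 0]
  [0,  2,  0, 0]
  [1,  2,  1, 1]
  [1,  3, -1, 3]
λ = 2: alg = 4, geom = 2

Step 1 — factor the characteristic polynomial to read off the algebraic multiplicities:
  χ_A(x) = (x - 2)^4

Step 2 — compute geometric multiplicities via the rank-nullity identity g(λ) = n − rank(A − λI):
  rank(A − (2)·I) = 2, so dim ker(A − (2)·I) = n − 2 = 2

Summary:
  λ = 2: algebraic multiplicity = 4, geometric multiplicity = 2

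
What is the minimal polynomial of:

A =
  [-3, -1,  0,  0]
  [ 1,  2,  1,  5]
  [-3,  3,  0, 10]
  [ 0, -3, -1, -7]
x^3 + 6*x^2 + 12*x + 8

The characteristic polynomial is χ_A(x) = (x + 2)^4, so the eigenvalues are known. The minimal polynomial is
  m_A(x) = Π_λ (x − λ)^{k_λ}
where k_λ is the size of the *largest* Jordan block for λ (equivalently, the smallest k with (A − λI)^k v = 0 for every generalised eigenvector v of λ).

  λ = -2: largest Jordan block has size 3, contributing (x + 2)^3

So m_A(x) = (x + 2)^3 = x^3 + 6*x^2 + 12*x + 8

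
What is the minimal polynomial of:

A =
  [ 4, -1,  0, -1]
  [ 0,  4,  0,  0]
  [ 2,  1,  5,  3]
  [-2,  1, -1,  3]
x^3 - 12*x^2 + 48*x - 64

The characteristic polynomial is χ_A(x) = (x - 4)^4, so the eigenvalues are known. The minimal polynomial is
  m_A(x) = Π_λ (x − λ)^{k_λ}
where k_λ is the size of the *largest* Jordan block for λ (equivalently, the smallest k with (A − λI)^k v = 0 for every generalised eigenvector v of λ).

  λ = 4: largest Jordan block has size 3, contributing (x − 4)^3

So m_A(x) = (x - 4)^3 = x^3 - 12*x^2 + 48*x - 64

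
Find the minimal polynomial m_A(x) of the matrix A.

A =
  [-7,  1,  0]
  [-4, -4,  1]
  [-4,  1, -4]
x^3 + 15*x^2 + 75*x + 125

The characteristic polynomial is χ_A(x) = (x + 5)^3, so the eigenvalues are known. The minimal polynomial is
  m_A(x) = Π_λ (x − λ)^{k_λ}
where k_λ is the size of the *largest* Jordan block for λ (equivalently, the smallest k with (A − λI)^k v = 0 for every generalised eigenvector v of λ).

  λ = -5: largest Jordan block has size 3, contributing (x + 5)^3

So m_A(x) = (x + 5)^3 = x^3 + 15*x^2 + 75*x + 125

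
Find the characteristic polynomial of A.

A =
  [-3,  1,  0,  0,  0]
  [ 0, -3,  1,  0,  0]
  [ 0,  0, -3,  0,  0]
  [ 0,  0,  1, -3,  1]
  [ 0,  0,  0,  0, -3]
x^5 + 15*x^4 + 90*x^3 + 270*x^2 + 405*x + 243

Expanding det(x·I − A) (e.g. by cofactor expansion or by noting that A is similar to its Jordan form J, which has the same characteristic polynomial as A) gives
  χ_A(x) = x^5 + 15*x^4 + 90*x^3 + 270*x^2 + 405*x + 243
which factors as (x + 3)^5. The eigenvalues (with algebraic multiplicities) are λ = -3 with multiplicity 5.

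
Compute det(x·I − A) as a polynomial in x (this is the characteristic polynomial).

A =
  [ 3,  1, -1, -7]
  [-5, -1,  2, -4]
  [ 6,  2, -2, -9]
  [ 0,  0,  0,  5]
x^4 - 5*x^3

Expanding det(x·I − A) (e.g. by cofactor expansion or by noting that A is similar to its Jordan form J, which has the same characteristic polynomial as A) gives
  χ_A(x) = x^4 - 5*x^3
which factors as x^3*(x - 5). The eigenvalues (with algebraic multiplicities) are λ = 0 with multiplicity 3, λ = 5 with multiplicity 1.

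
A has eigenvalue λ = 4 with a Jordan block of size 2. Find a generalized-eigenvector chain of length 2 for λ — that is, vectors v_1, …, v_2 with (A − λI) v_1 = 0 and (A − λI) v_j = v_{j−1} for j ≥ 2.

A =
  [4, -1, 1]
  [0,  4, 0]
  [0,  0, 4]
A Jordan chain for λ = 4 of length 2:
v_1 = (-1, 0, 0)ᵀ
v_2 = (0, 1, 0)ᵀ

Let N = A − (4)·I. We want v_2 with N^2 v_2 = 0 but N^1 v_2 ≠ 0; then v_{j-1} := N · v_j for j = 2, …, 2.

Pick v_2 = (0, 1, 0)ᵀ.
Then v_1 = N · v_2 = (-1, 0, 0)ᵀ.

Sanity check: (A − (4)·I) v_1 = (0, 0, 0)ᵀ = 0. ✓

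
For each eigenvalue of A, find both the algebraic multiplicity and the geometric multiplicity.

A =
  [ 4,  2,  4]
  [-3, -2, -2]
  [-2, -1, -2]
λ = 0: alg = 3, geom = 1

Step 1 — factor the characteristic polynomial to read off the algebraic multiplicities:
  χ_A(x) = x^3

Step 2 — compute geometric multiplicities via the rank-nullity identity g(λ) = n − rank(A − λI):
  rank(A − (0)·I) = 2, so dim ker(A − (0)·I) = n − 2 = 1

Summary:
  λ = 0: algebraic multiplicity = 3, geometric multiplicity = 1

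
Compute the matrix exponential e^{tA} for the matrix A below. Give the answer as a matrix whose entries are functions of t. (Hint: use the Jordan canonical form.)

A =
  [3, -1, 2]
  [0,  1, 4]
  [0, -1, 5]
e^{tA} =
  [exp(3*t), -t*exp(3*t), 2*t*exp(3*t)]
  [0, -2*t*exp(3*t) + exp(3*t), 4*t*exp(3*t)]
  [0, -t*exp(3*t), 2*t*exp(3*t) + exp(3*t)]

Strategy: write A = P · J · P⁻¹ where J is a Jordan canonical form, so e^{tA} = P · e^{tJ} · P⁻¹, and e^{tJ} can be computed block-by-block.

A has Jordan form
J =
  [3, 1, 0]
  [0, 3, 0]
  [0, 0, 3]
(up to reordering of blocks).

Per-block formulas:
  For a 2×2 Jordan block J_2(3): exp(t · J_2(3)) = e^(3t)·(I + t·N), where N is the 2×2 nilpotent shift.
  For a 1×1 block at λ = 3: exp(t · [3]) = [e^(3t)].

After assembling e^{tJ} and conjugating by P, we get:

e^{tA} =
  [exp(3*t), -t*exp(3*t), 2*t*exp(3*t)]
  [0, -2*t*exp(3*t) + exp(3*t), 4*t*exp(3*t)]
  [0, -t*exp(3*t), 2*t*exp(3*t) + exp(3*t)]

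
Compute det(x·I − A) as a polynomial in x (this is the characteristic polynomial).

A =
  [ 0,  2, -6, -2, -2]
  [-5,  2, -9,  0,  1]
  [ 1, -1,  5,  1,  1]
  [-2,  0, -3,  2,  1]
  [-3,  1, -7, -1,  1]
x^5 - 10*x^4 + 40*x^3 - 80*x^2 + 80*x - 32

Expanding det(x·I − A) (e.g. by cofactor expansion or by noting that A is similar to its Jordan form J, which has the same characteristic polynomial as A) gives
  χ_A(x) = x^5 - 10*x^4 + 40*x^3 - 80*x^2 + 80*x - 32
which factors as (x - 2)^5. The eigenvalues (with algebraic multiplicities) are λ = 2 with multiplicity 5.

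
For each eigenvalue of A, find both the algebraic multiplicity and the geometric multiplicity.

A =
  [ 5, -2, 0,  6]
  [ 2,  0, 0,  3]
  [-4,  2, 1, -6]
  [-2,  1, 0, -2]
λ = 1: alg = 4, geom = 3

Step 1 — factor the characteristic polynomial to read off the algebraic multiplicities:
  χ_A(x) = (x - 1)^4

Step 2 — compute geometric multiplicities via the rank-nullity identity g(λ) = n − rank(A − λI):
  rank(A − (1)·I) = 1, so dim ker(A − (1)·I) = n − 1 = 3

Summary:
  λ = 1: algebraic multiplicity = 4, geometric multiplicity = 3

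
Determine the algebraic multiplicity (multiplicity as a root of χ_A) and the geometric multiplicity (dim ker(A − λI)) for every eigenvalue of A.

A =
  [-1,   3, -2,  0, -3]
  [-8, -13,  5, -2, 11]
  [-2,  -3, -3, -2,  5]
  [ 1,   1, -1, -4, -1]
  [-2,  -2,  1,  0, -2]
λ = -5: alg = 3, geom = 2; λ = -4: alg = 2, geom = 2

Step 1 — factor the characteristic polynomial to read off the algebraic multiplicities:
  χ_A(x) = (x + 4)^2*(x + 5)^3

Step 2 — compute geometric multiplicities via the rank-nullity identity g(λ) = n − rank(A − λI):
  rank(A − (-5)·I) = 3, so dim ker(A − (-5)·I) = n − 3 = 2
  rank(A − (-4)·I) = 3, so dim ker(A − (-4)·I) = n − 3 = 2

Summary:
  λ = -5: algebraic multiplicity = 3, geometric multiplicity = 2
  λ = -4: algebraic multiplicity = 2, geometric multiplicity = 2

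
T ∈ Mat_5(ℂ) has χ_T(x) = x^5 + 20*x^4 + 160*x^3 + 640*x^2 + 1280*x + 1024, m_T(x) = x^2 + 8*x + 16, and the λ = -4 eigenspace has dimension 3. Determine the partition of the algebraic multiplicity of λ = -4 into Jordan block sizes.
Block sizes for λ = -4: [2, 2, 1]

Step 1 — from the characteristic polynomial, algebraic multiplicity of λ = -4 is 5. From dim ker(T − (-4)·I) = 3, there are exactly 3 Jordan blocks for λ = -4.
Step 2 — from the minimal polynomial, the factor (x + 4)^2 tells us the largest block for λ = -4 has size 2.
Step 3 — with total size 5, 3 blocks, and largest block 2, the block sizes (in nonincreasing order) are [2, 2, 1].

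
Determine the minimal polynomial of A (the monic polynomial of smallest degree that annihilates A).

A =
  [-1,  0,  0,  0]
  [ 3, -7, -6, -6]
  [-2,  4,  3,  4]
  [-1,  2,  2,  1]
x^2 + 2*x + 1

The characteristic polynomial is χ_A(x) = (x + 1)^4, so the eigenvalues are known. The minimal polynomial is
  m_A(x) = Π_λ (x − λ)^{k_λ}
where k_λ is the size of the *largest* Jordan block for λ (equivalently, the smallest k with (A − λI)^k v = 0 for every generalised eigenvector v of λ).

  λ = -1: largest Jordan block has size 2, contributing (x + 1)^2

So m_A(x) = (x + 1)^2 = x^2 + 2*x + 1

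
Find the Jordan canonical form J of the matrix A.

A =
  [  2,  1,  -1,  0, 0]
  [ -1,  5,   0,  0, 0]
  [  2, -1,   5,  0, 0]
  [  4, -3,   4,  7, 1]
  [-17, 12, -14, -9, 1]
J_3(4) ⊕ J_2(4)

The characteristic polynomial is
  det(x·I − A) = x^5 - 20*x^4 + 160*x^3 - 640*x^2 + 1280*x - 1024 = (x - 4)^5

Eigenvalues and multiplicities (the geometric multiplicity of λ is n − rank(A − λI), which equals the number of Jordan blocks for λ):
  λ = 4: algebraic multiplicity = 5, geometric multiplicity = 2

Determining the block sizes for each eigenvalue:
  λ = 4: with am = 5 and gm = 2, the partition is not yet determined (e.g. several partitions of 5 into 2 parts exist). Let N = A − (4)·I. Computing rank(N^1) = 3, rank(N^2) = 1, rank(N^3) = 0; the number of blocks of size ≥ j is rank(N^{j−1}) − rank(N^j), giving [2, 2, 1]. So we have 1 block(s) of size 3, 1 block(s) of size 2 → block sizes [3, 2]

Assembling the blocks gives a Jordan form
J =
  [4, 1, 0, 0, 0]
  [0, 4, 1, 0, 0]
  [0, 0, 4, 0, 0]
  [0, 0, 0, 4, 1]
  [0, 0, 0, 0, 4]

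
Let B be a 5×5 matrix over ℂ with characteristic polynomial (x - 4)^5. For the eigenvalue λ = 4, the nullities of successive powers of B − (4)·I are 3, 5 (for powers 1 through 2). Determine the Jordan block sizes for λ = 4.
Block sizes for λ = 4: [2, 2, 1]

From the dimensions of kernels of powers, the number of Jordan blocks of size at least j is d_j − d_{j−1} where d_j = dim ker(N^j) (with d_0 = 0). Computing the differences gives [3, 2].
The number of blocks of size exactly k is (#blocks of size ≥ k) − (#blocks of size ≥ k + 1), so the partition is: 1 block(s) of size 1, 2 block(s) of size 2.
In nonincreasing order the block sizes are [2, 2, 1].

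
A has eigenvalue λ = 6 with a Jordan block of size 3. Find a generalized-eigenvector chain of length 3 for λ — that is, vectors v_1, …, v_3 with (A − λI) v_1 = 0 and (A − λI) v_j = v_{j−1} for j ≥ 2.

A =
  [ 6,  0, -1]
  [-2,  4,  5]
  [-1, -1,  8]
A Jordan chain for λ = 6 of length 3:
v_1 = (1, -1, 0)ᵀ
v_2 = (0, -2, -1)ᵀ
v_3 = (1, 0, 0)ᵀ

Let N = A − (6)·I. We want v_3 with N^3 v_3 = 0 but N^2 v_3 ≠ 0; then v_{j-1} := N · v_j for j = 3, …, 2.

Pick v_3 = (1, 0, 0)ᵀ.
Then v_2 = N · v_3 = (0, -2, -1)ᵀ.
Then v_1 = N · v_2 = (1, -1, 0)ᵀ.

Sanity check: (A − (6)·I) v_1 = (0, 0, 0)ᵀ = 0. ✓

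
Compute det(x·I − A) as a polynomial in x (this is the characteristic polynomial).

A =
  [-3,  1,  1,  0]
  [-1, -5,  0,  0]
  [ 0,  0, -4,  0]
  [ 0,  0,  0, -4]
x^4 + 16*x^3 + 96*x^2 + 256*x + 256

Expanding det(x·I − A) (e.g. by cofactor expansion or by noting that A is similar to its Jordan form J, which has the same characteristic polynomial as A) gives
  χ_A(x) = x^4 + 16*x^3 + 96*x^2 + 256*x + 256
which factors as (x + 4)^4. The eigenvalues (with algebraic multiplicities) are λ = -4 with multiplicity 4.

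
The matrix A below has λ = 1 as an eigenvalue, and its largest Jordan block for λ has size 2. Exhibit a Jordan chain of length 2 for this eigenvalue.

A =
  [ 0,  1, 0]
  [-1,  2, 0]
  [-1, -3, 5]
A Jordan chain for λ = 1 of length 2:
v_1 = (-1, -1, -1)ᵀ
v_2 = (1, 0, 0)ᵀ

Let N = A − (1)·I. We want v_2 with N^2 v_2 = 0 but N^1 v_2 ≠ 0; then v_{j-1} := N · v_j for j = 2, …, 2.

Pick v_2 = (1, 0, 0)ᵀ.
Then v_1 = N · v_2 = (-1, -1, -1)ᵀ.

Sanity check: (A − (1)·I) v_1 = (0, 0, 0)ᵀ = 0. ✓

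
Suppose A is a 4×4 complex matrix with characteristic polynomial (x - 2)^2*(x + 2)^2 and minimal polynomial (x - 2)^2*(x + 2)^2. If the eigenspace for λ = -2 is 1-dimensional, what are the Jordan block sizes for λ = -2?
Block sizes for λ = -2: [2]

Step 1 — from the characteristic polynomial, algebraic multiplicity of λ = -2 is 2. From dim ker(A − (-2)·I) = 1, there are exactly 1 Jordan blocks for λ = -2.
Step 2 — from the minimal polynomial, the factor (x + 2)^2 tells us the largest block for λ = -2 has size 2.
Step 3 — with total size 2, 1 blocks, and largest block 2, the block sizes (in nonincreasing order) are [2].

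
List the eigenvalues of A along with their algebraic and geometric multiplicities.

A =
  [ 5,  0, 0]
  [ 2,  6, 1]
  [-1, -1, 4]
λ = 5: alg = 3, geom = 1

Step 1 — factor the characteristic polynomial to read off the algebraic multiplicities:
  χ_A(x) = (x - 5)^3

Step 2 — compute geometric multiplicities via the rank-nullity identity g(λ) = n − rank(A − λI):
  rank(A − (5)·I) = 2, so dim ker(A − (5)·I) = n − 2 = 1

Summary:
  λ = 5: algebraic multiplicity = 3, geometric multiplicity = 1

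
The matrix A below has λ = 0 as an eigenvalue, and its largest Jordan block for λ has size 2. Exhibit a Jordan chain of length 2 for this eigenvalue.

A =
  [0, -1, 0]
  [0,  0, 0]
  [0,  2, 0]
A Jordan chain for λ = 0 of length 2:
v_1 = (-1, 0, 2)ᵀ
v_2 = (0, 1, 0)ᵀ

Let N = A − (0)·I. We want v_2 with N^2 v_2 = 0 but N^1 v_2 ≠ 0; then v_{j-1} := N · v_j for j = 2, …, 2.

Pick v_2 = (0, 1, 0)ᵀ.
Then v_1 = N · v_2 = (-1, 0, 2)ᵀ.

Sanity check: (A − (0)·I) v_1 = (0, 0, 0)ᵀ = 0. ✓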